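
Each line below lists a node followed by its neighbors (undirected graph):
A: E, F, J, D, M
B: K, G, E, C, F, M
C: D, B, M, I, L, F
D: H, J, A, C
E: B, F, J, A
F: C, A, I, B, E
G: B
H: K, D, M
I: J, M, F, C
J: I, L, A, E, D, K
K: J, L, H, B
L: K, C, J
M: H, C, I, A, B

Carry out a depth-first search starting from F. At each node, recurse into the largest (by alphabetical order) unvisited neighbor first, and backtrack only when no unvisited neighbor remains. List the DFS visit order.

Visit F
F → I
I → M
M → H
H → K
K → L
L → J
J → E
E → B
B → G
B → C
C → D
D → A

F → I → M → H → K → L → J → E → B → G → C → D → A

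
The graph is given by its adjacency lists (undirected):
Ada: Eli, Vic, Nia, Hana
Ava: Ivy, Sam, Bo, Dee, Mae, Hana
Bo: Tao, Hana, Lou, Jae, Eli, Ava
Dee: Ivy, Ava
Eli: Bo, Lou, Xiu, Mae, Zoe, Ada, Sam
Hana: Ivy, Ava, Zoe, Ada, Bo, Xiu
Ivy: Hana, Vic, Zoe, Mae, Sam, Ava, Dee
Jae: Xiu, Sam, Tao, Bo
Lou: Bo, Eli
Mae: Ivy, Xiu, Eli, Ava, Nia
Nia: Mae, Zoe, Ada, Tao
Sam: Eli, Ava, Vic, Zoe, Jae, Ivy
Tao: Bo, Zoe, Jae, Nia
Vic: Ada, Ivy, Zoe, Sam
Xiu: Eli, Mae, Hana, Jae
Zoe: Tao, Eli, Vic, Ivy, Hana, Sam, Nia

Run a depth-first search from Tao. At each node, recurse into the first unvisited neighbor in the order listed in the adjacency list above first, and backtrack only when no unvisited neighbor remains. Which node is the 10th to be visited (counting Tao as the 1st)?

Visit Tao
Tao → Bo
Bo → Hana
Hana → Ivy
Ivy → Vic
Vic → Ada
Ada → Eli
Eli → Lou
Eli → Xiu
Xiu → Mae
Mae → Ava
Ava → Sam
Sam → Zoe
Zoe → Nia
Sam → Jae
Ava → Dee

Visit order: Tao, Bo, Hana, Ivy, Vic, Ada, Eli, Lou, Xiu, Mae, Ava, Sam, Zoe, Nia, Jae, Dee

Mae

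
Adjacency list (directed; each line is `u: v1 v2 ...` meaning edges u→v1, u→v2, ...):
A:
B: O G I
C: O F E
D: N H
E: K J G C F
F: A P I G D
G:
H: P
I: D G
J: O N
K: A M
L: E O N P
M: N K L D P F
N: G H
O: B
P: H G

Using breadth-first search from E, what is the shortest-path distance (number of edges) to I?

2

Level 0: E
Level 1: C, F, G, J, K
Level 2: A, D, I, M, N, O, P
Level 3: B, H, L
I first appears at level 2.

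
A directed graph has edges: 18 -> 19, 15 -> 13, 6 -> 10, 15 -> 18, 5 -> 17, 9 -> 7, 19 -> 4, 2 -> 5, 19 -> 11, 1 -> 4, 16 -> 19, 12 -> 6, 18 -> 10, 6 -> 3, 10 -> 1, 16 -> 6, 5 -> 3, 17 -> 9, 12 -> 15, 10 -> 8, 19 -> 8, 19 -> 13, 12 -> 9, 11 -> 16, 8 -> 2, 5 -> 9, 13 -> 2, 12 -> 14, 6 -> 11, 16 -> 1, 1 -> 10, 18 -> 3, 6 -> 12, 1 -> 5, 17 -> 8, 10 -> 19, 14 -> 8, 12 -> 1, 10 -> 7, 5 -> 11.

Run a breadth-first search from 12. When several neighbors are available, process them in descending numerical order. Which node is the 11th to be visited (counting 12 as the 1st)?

Visit 12; enqueue 15, 14, 9, 6, 1 → queue [15, 14, 9, 6, 1]
Visit 15; enqueue 18, 13 → queue [14, 9, 6, 1, 18, 13]
Visit 14; enqueue 8 → queue [9, 6, 1, 18, 13, 8]
Visit 9; enqueue 7 → queue [6, 1, 18, 13, 8, 7]
Visit 6; enqueue 11, 10, 3 → queue [1, 18, 13, 8, 7, 11, 10, 3]
Visit 1; enqueue 5, 4 → queue [18, 13, 8, 7, 11, 10, 3, 5, 4]
Visit 18; enqueue 19 → queue [13, 8, 7, 11, 10, 3, 5, 4, 19]
Visit 13; enqueue 2 → queue [8, 7, 11, 10, 3, 5, 4, 19, 2]
Visit 8 → queue [7, 11, 10, 3, 5, 4, 19, 2]
Visit 7 → queue [11, 10, 3, 5, 4, 19, 2]
Visit 11; enqueue 16 → queue [10, 3, 5, 4, 19, 2, 16]
Visit 10 → queue [3, 5, 4, 19, 2, 16]
Visit 3 → queue [5, 4, 19, 2, 16]
Visit 5; enqueue 17 → queue [4, 19, 2, 16, 17]
Visit 4 → queue [19, 2, 16, 17]
Visit 19 → queue [2, 16, 17]
Visit 2 → queue [16, 17]
Visit 16 → queue [17]
Visit 17 → queue []

Visit order: 12, 15, 14, 9, 6, 1, 18, 13, 8, 7, 11, 10, 3, 5, 4, 19, 2, 16, 17

11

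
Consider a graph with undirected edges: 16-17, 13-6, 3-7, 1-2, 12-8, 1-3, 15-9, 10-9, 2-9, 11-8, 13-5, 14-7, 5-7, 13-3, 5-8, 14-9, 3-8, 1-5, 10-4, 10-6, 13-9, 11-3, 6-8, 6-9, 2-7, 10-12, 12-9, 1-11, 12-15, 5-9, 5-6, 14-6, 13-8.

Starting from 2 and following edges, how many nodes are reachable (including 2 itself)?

15

BFS from 2 visits: 2, 9, 7, 1, 15, 14, 13, 12, 10, 6, 5, 3, 11, 8, 4
Reachable nodes: 15 of 17 total.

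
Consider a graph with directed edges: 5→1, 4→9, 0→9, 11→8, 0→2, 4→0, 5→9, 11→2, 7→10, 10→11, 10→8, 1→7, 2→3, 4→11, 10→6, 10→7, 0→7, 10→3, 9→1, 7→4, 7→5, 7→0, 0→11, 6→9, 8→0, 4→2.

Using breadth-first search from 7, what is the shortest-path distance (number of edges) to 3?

Level 0: 7
Level 1: 0, 4, 5, 10
Level 2: 1, 2, 3, 6, 8, 9, 11
3 first appears at level 2.

2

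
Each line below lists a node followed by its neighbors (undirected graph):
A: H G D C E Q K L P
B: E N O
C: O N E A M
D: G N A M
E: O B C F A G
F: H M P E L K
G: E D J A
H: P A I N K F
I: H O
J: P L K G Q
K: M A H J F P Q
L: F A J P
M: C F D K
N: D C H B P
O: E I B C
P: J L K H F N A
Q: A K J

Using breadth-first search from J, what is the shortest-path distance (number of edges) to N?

2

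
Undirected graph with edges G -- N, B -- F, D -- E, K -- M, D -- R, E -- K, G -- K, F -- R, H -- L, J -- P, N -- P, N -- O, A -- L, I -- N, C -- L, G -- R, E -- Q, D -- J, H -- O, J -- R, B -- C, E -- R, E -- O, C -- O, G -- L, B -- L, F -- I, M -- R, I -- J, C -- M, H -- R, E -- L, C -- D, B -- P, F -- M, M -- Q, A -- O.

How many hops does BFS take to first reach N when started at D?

3

Level 0: D
Level 1: C, E, J, R
Level 2: B, F, G, H, I, K, L, M, O, P, Q
Level 3: A, N
N first appears at level 3.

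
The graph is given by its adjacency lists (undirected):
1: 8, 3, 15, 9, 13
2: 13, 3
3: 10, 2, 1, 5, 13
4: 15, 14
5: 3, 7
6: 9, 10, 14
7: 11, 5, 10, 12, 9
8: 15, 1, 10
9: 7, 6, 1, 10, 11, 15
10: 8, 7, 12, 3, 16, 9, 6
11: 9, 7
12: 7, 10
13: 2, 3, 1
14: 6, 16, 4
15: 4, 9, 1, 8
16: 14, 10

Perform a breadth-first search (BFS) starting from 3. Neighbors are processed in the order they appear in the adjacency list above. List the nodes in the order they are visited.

3 -> 10 -> 2 -> 1 -> 5 -> 13 -> 8 -> 7 -> 12 -> 16 -> 9 -> 6 -> 15 -> 11 -> 14 -> 4

Visit 3; enqueue 10, 2, 1, 5, 13 → queue [10, 2, 1, 5, 13]
Visit 10; enqueue 8, 7, 12, 16, 9, 6 → queue [2, 1, 5, 13, 8, 7, 12, 16, 9, 6]
Visit 2 → queue [1, 5, 13, 8, 7, 12, 16, 9, 6]
Visit 1; enqueue 15 → queue [5, 13, 8, 7, 12, 16, 9, 6, 15]
Visit 5 → queue [13, 8, 7, 12, 16, 9, 6, 15]
Visit 13 → queue [8, 7, 12, 16, 9, 6, 15]
Visit 8 → queue [7, 12, 16, 9, 6, 15]
Visit 7; enqueue 11 → queue [12, 16, 9, 6, 15, 11]
Visit 12 → queue [16, 9, 6, 15, 11]
Visit 16; enqueue 14 → queue [9, 6, 15, 11, 14]
Visit 9 → queue [6, 15, 11, 14]
Visit 6 → queue [15, 11, 14]
Visit 15; enqueue 4 → queue [11, 14, 4]
Visit 11 → queue [14, 4]
Visit 14 → queue [4]
Visit 4 → queue []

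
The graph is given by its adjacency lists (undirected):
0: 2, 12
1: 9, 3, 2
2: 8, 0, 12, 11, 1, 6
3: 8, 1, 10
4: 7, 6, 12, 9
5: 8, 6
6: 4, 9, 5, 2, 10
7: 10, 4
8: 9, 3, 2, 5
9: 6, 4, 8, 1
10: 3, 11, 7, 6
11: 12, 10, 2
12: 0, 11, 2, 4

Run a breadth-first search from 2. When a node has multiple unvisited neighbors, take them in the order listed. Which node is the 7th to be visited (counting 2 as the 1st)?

Visit 2; enqueue 8, 0, 12, 11, 1, 6 → queue [8, 0, 12, 11, 1, 6]
Visit 8; enqueue 9, 3, 5 → queue [0, 12, 11, 1, 6, 9, 3, 5]
Visit 0 → queue [12, 11, 1, 6, 9, 3, 5]
Visit 12; enqueue 4 → queue [11, 1, 6, 9, 3, 5, 4]
Visit 11; enqueue 10 → queue [1, 6, 9, 3, 5, 4, 10]
Visit 1 → queue [6, 9, 3, 5, 4, 10]
Visit 6 → queue [9, 3, 5, 4, 10]
Visit 9 → queue [3, 5, 4, 10]
Visit 3 → queue [5, 4, 10]
Visit 5 → queue [4, 10]
Visit 4; enqueue 7 → queue [10, 7]
Visit 10 → queue [7]
Visit 7 → queue []

Visit order: 2, 8, 0, 12, 11, 1, 6, 9, 3, 5, 4, 10, 7

6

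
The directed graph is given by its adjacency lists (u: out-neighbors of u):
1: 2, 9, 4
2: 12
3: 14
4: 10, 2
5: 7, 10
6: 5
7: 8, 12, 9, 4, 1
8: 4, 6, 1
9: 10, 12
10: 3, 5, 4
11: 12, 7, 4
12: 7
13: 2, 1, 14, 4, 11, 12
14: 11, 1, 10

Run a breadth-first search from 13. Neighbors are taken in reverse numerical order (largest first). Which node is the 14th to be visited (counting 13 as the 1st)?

Visit 13; enqueue 14, 12, 11, 4, 2, 1 → queue [14, 12, 11, 4, 2, 1]
Visit 14; enqueue 10 → queue [12, 11, 4, 2, 1, 10]
Visit 12; enqueue 7 → queue [11, 4, 2, 1, 10, 7]
Visit 11 → queue [4, 2, 1, 10, 7]
Visit 4 → queue [2, 1, 10, 7]
Visit 2 → queue [1, 10, 7]
Visit 1; enqueue 9 → queue [10, 7, 9]
Visit 10; enqueue 5, 3 → queue [7, 9, 5, 3]
Visit 7; enqueue 8 → queue [9, 5, 3, 8]
Visit 9 → queue [5, 3, 8]
Visit 5 → queue [3, 8]
Visit 3 → queue [8]
Visit 8; enqueue 6 → queue [6]
Visit 6 → queue []

Visit order: 13, 14, 12, 11, 4, 2, 1, 10, 7, 9, 5, 3, 8, 6

6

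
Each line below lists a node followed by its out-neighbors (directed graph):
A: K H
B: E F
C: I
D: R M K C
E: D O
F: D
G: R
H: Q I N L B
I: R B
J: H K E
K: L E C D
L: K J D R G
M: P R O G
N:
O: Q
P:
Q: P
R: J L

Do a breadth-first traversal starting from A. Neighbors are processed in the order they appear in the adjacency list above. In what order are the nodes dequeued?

A, K, H, L, E, C, D, Q, I, N, B, J, R, G, O, M, P, F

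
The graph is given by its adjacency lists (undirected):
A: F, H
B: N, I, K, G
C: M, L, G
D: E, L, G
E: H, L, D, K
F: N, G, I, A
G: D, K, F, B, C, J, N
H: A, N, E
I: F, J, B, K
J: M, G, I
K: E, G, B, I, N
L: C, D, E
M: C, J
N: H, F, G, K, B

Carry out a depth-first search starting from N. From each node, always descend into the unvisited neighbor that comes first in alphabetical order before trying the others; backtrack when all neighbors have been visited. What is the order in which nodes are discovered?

N -> B -> G -> C -> L -> D -> E -> H -> A -> F -> I -> J -> M -> K

Visit N
N → B
B → G
G → C
C → L
L → D
D → E
E → H
H → A
A → F
F → I
I → J
J → M
I → K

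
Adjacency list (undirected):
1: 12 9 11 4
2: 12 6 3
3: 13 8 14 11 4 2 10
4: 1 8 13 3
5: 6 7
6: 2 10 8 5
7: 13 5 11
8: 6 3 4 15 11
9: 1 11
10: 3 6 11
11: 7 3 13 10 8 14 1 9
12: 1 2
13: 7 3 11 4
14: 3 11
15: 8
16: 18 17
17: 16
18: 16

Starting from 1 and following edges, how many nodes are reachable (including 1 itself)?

15

BFS from 1 visits: 1, 12, 9, 11, 4, 2, 7, 3, 13, 10, 8, 14, 6, 5, 15
Reachable nodes: 15 of 18 total.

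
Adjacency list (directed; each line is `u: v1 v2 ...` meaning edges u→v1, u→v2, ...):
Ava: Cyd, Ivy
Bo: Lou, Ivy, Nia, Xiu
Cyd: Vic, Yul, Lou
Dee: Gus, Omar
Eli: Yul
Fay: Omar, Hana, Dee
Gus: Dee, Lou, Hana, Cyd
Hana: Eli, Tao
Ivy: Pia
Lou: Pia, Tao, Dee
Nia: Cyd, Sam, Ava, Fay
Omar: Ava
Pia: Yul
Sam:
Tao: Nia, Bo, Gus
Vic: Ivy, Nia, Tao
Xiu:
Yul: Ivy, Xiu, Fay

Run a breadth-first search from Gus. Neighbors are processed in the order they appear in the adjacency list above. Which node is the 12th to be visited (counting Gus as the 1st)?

Ava

Visit Gus; enqueue Dee, Lou, Hana, Cyd → queue [Dee, Lou, Hana, Cyd]
Visit Dee; enqueue Omar → queue [Lou, Hana, Cyd, Omar]
Visit Lou; enqueue Pia, Tao → queue [Hana, Cyd, Omar, Pia, Tao]
Visit Hana; enqueue Eli → queue [Cyd, Omar, Pia, Tao, Eli]
Visit Cyd; enqueue Vic, Yul → queue [Omar, Pia, Tao, Eli, Vic, Yul]
Visit Omar; enqueue Ava → queue [Pia, Tao, Eli, Vic, Yul, Ava]
Visit Pia → queue [Tao, Eli, Vic, Yul, Ava]
Visit Tao; enqueue Nia, Bo → queue [Eli, Vic, Yul, Ava, Nia, Bo]
Visit Eli → queue [Vic, Yul, Ava, Nia, Bo]
Visit Vic; enqueue Ivy → queue [Yul, Ava, Nia, Bo, Ivy]
Visit Yul; enqueue Xiu, Fay → queue [Ava, Nia, Bo, Ivy, Xiu, Fay]
Visit Ava → queue [Nia, Bo, Ivy, Xiu, Fay]
Visit Nia; enqueue Sam → queue [Bo, Ivy, Xiu, Fay, Sam]
Visit Bo → queue [Ivy, Xiu, Fay, Sam]
Visit Ivy → queue [Xiu, Fay, Sam]
Visit Xiu → queue [Fay, Sam]
Visit Fay → queue [Sam]
Visit Sam → queue []

Visit order: Gus, Dee, Lou, Hana, Cyd, Omar, Pia, Tao, Eli, Vic, Yul, Ava, Nia, Bo, Ivy, Xiu, Fay, Sam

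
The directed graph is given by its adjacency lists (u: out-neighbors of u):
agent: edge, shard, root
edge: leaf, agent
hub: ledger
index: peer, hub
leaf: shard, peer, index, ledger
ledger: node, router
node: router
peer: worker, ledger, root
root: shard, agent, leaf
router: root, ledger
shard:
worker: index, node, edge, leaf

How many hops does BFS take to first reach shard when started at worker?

Level 0: worker
Level 1: edge, index, leaf, node
Level 2: agent, hub, ledger, peer, router, shard
Level 3: root
shard first appears at level 2.

2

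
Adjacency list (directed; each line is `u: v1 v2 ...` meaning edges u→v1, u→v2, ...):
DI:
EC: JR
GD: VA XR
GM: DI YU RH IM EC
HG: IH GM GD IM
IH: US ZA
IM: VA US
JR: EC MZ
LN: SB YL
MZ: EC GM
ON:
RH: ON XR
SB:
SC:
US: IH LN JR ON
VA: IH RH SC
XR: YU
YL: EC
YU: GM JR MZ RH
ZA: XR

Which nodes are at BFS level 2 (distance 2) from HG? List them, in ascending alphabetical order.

Level 0: HG
Level 1: GD, GM, IH, IM
Level 2: DI, EC, RH, US, VA, XR, YU, ZA
Level 3: JR, LN, MZ, ON, SC
Level 4: SB, YL

DI, EC, RH, US, VA, XR, YU, ZA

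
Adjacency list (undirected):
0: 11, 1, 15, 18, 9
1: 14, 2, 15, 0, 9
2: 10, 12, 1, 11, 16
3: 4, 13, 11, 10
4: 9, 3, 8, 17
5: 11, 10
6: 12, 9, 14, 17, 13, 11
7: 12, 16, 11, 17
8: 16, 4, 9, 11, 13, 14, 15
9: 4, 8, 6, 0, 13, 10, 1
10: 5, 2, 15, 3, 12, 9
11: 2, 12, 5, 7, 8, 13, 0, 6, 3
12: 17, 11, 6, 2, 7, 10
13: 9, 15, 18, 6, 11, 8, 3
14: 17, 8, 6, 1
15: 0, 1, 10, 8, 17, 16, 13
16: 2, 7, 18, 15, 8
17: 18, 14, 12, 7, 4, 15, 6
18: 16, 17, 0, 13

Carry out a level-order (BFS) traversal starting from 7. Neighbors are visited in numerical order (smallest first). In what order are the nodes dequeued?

Visit 7; enqueue 11, 12, 16, 17 → queue [11, 12, 16, 17]
Visit 11; enqueue 0, 2, 3, 5, 6, 8, 13 → queue [12, 16, 17, 0, 2, 3, 5, 6, 8, 13]
Visit 12; enqueue 10 → queue [16, 17, 0, 2, 3, 5, 6, 8, 13, 10]
Visit 16; enqueue 15, 18 → queue [17, 0, 2, 3, 5, 6, 8, 13, 10, 15, 18]
Visit 17; enqueue 4, 14 → queue [0, 2, 3, 5, 6, 8, 13, 10, 15, 18, 4, 14]
Visit 0; enqueue 1, 9 → queue [2, 3, 5, 6, 8, 13, 10, 15, 18, 4, 14, 1, 9]
Visit 2 → queue [3, 5, 6, 8, 13, 10, 15, 18, 4, 14, 1, 9]
Visit 3 → queue [5, 6, 8, 13, 10, 15, 18, 4, 14, 1, 9]
Visit 5 → queue [6, 8, 13, 10, 15, 18, 4, 14, 1, 9]
Visit 6 → queue [8, 13, 10, 15, 18, 4, 14, 1, 9]
Visit 8 → queue [13, 10, 15, 18, 4, 14, 1, 9]
Visit 13 → queue [10, 15, 18, 4, 14, 1, 9]
Visit 10 → queue [15, 18, 4, 14, 1, 9]
Visit 15 → queue [18, 4, 14, 1, 9]
Visit 18 → queue [4, 14, 1, 9]
Visit 4 → queue [14, 1, 9]
Visit 14 → queue [1, 9]
Visit 1 → queue [9]
Visit 9 → queue []

7 -> 11 -> 12 -> 16 -> 17 -> 0 -> 2 -> 3 -> 5 -> 6 -> 8 -> 13 -> 10 -> 15 -> 18 -> 4 -> 14 -> 1 -> 9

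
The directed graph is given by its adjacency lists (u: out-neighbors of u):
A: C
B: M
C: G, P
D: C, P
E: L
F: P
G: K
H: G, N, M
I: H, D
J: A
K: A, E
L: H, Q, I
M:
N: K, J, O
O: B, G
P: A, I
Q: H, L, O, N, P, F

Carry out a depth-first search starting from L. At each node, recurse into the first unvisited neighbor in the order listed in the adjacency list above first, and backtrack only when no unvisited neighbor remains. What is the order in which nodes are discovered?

Visit L
L → H
H → G
G → K
K → A
A → C
C → P
P → I
I → D
K → E
H → N
N → J
N → O
O → B
B → M
L → Q
Q → F

L → H → G → K → A → C → P → I → D → E → N → J → O → B → M → Q → F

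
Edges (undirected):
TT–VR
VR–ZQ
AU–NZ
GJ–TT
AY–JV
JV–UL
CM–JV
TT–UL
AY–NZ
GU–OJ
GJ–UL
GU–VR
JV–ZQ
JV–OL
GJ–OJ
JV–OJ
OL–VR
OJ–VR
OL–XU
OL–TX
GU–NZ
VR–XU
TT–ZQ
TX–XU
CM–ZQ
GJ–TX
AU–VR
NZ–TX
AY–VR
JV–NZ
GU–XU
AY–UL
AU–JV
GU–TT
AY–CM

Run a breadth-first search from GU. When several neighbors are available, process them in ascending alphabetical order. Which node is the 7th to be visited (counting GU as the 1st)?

AU

Visit GU; enqueue NZ, OJ, TT, VR, XU → queue [NZ, OJ, TT, VR, XU]
Visit NZ; enqueue AU, AY, JV, TX → queue [OJ, TT, VR, XU, AU, AY, JV, TX]
Visit OJ; enqueue GJ → queue [TT, VR, XU, AU, AY, JV, TX, GJ]
Visit TT; enqueue UL, ZQ → queue [VR, XU, AU, AY, JV, TX, GJ, UL, ZQ]
Visit VR; enqueue OL → queue [XU, AU, AY, JV, TX, GJ, UL, ZQ, OL]
Visit XU → queue [AU, AY, JV, TX, GJ, UL, ZQ, OL]
Visit AU → queue [AY, JV, TX, GJ, UL, ZQ, OL]
Visit AY; enqueue CM → queue [JV, TX, GJ, UL, ZQ, OL, CM]
Visit JV → queue [TX, GJ, UL, ZQ, OL, CM]
Visit TX → queue [GJ, UL, ZQ, OL, CM]
Visit GJ → queue [UL, ZQ, OL, CM]
Visit UL → queue [ZQ, OL, CM]
Visit ZQ → queue [OL, CM]
Visit OL → queue [CM]
Visit CM → queue []

Visit order: GU, NZ, OJ, TT, VR, XU, AU, AY, JV, TX, GJ, UL, ZQ, OL, CM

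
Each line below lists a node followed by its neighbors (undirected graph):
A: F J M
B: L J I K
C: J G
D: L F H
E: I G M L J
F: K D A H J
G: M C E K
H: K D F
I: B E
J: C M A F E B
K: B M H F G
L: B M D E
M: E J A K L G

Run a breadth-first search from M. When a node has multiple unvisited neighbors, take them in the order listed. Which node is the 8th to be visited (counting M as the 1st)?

I

Visit M; enqueue E, J, A, K, L, G → queue [E, J, A, K, L, G]
Visit E; enqueue I → queue [J, A, K, L, G, I]
Visit J; enqueue C, F, B → queue [A, K, L, G, I, C, F, B]
Visit A → queue [K, L, G, I, C, F, B]
Visit K; enqueue H → queue [L, G, I, C, F, B, H]
Visit L; enqueue D → queue [G, I, C, F, B, H, D]
Visit G → queue [I, C, F, B, H, D]
Visit I → queue [C, F, B, H, D]
Visit C → queue [F, B, H, D]
Visit F → queue [B, H, D]
Visit B → queue [H, D]
Visit H → queue [D]
Visit D → queue []

Visit order: M, E, J, A, K, L, G, I, C, F, B, H, D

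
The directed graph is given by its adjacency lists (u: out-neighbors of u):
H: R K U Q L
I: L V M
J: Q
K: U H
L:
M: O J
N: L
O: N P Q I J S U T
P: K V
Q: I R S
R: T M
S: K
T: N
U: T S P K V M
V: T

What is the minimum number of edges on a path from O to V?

2

Level 0: O
Level 1: I, J, N, P, Q, S, T, U
Level 2: K, L, M, R, V
Level 3: H
V first appears at level 2.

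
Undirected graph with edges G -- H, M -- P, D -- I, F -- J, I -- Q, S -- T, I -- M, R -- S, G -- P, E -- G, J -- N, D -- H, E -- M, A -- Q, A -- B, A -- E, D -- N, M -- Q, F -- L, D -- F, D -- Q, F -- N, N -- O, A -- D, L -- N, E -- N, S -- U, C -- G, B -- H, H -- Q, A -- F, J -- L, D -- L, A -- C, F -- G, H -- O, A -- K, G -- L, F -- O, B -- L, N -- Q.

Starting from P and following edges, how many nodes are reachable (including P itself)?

BFS from P visits: P, G, M, C, E, F, H, L, I, Q, A, N, D, J, O, B, K
Reachable nodes: 17 of 21 total.

17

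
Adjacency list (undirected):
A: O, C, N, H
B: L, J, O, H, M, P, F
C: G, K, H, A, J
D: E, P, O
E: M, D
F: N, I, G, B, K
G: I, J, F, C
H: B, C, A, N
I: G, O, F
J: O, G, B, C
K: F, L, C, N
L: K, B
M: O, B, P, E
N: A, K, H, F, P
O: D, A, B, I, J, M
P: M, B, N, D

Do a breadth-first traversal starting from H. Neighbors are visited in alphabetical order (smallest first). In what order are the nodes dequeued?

Visit H; enqueue A, B, C, N → queue [A, B, C, N]
Visit A; enqueue O → queue [B, C, N, O]
Visit B; enqueue F, J, L, M, P → queue [C, N, O, F, J, L, M, P]
Visit C; enqueue G, K → queue [N, O, F, J, L, M, P, G, K]
Visit N → queue [O, F, J, L, M, P, G, K]
Visit O; enqueue D, I → queue [F, J, L, M, P, G, K, D, I]
Visit F → queue [J, L, M, P, G, K, D, I]
Visit J → queue [L, M, P, G, K, D, I]
Visit L → queue [M, P, G, K, D, I]
Visit M; enqueue E → queue [P, G, K, D, I, E]
Visit P → queue [G, K, D, I, E]
Visit G → queue [K, D, I, E]
Visit K → queue [D, I, E]
Visit D → queue [I, E]
Visit I → queue [E]
Visit E → queue []

H, A, B, C, N, O, F, J, L, M, P, G, K, D, I, E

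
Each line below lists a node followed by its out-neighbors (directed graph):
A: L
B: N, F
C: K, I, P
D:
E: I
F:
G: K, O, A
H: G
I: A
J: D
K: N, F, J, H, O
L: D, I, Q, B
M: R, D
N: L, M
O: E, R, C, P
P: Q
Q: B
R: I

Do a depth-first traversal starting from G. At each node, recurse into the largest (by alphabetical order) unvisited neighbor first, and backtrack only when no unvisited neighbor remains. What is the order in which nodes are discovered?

Visit G
G → O
O → R
R → I
I → A
A → L
L → Q
Q → B
B → N
N → M
M → D
B → F
O → P
O → E
O → C
C → K
K → J
K → H

G, O, R, I, A, L, Q, B, N, M, D, F, P, E, C, K, J, H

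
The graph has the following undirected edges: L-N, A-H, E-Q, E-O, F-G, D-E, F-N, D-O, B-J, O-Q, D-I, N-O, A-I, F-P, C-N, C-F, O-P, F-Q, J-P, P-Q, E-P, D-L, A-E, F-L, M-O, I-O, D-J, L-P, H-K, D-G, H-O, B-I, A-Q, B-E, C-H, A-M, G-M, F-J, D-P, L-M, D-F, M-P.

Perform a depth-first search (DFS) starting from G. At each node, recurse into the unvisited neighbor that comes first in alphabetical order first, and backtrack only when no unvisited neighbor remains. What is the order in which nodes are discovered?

G, D, E, A, H, C, F, J, B, I, O, M, L, N, P, Q, K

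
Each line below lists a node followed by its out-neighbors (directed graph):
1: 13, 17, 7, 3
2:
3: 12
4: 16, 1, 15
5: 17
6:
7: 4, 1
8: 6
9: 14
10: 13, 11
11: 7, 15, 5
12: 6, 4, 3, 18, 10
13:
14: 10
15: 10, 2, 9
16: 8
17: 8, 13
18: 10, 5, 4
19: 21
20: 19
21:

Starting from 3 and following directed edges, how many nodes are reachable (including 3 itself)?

18

BFS from 3 visits: 3, 12, 6, 4, 18, 10, 16, 1, 15, 5, 13, 11, 8, 17, 7, 2, 9, 14
Reachable nodes: 18 of 21 total.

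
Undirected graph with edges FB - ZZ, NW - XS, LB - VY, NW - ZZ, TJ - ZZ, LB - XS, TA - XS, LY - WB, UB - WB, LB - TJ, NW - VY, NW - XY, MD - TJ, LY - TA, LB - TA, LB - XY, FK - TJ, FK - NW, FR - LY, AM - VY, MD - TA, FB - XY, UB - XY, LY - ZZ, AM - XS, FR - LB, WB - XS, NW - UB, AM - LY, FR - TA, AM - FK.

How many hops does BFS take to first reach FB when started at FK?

3

Level 0: FK
Level 1: AM, NW, TJ
Level 2: LB, LY, MD, UB, VY, XS, XY, ZZ
Level 3: FB, FR, TA, WB
FB first appears at level 3.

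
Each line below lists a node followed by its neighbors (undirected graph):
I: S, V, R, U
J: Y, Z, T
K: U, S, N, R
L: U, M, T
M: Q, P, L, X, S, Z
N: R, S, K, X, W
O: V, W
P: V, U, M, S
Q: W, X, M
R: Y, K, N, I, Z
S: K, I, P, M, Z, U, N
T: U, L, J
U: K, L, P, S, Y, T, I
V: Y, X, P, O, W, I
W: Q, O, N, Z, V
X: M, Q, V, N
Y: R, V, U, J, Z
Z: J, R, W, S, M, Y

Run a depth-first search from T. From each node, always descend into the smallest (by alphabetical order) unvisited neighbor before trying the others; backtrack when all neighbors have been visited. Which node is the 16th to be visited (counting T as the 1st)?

Visit T
T → J
J → Y
Y → R
R → I
I → S
S → K
K → N
N → W
W → O
O → V
V → P
P → M
M → L
L → U
M → Q
Q → X
M → Z

Visit order: T, J, Y, R, I, S, K, N, W, O, V, P, M, L, U, Q, X, Z

Q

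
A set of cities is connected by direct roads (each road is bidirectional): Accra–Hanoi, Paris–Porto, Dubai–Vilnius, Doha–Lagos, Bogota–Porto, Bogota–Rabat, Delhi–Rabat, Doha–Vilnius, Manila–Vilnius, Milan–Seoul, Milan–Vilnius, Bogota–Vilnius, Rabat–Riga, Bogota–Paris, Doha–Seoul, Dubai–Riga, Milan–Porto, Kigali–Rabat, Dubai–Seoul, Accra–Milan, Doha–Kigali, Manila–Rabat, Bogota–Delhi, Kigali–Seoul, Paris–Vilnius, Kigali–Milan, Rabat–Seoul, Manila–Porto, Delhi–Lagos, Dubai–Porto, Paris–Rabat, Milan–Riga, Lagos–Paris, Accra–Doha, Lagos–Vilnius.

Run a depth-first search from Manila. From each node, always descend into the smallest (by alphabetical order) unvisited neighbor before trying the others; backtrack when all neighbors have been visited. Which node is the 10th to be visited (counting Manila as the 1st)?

Kigali

Visit Manila
Manila → Porto
Porto → Bogota
Bogota → Delhi
Delhi → Lagos
Lagos → Doha
Doha → Accra
Accra → Hanoi
Accra → Milan
Milan → Kigali
Kigali → Rabat
Rabat → Paris
Paris → Vilnius
Vilnius → Dubai
Dubai → Riga
Dubai → Seoul

Visit order: Manila, Porto, Bogota, Delhi, Lagos, Doha, Accra, Hanoi, Milan, Kigali, Rabat, Paris, Vilnius, Dubai, Riga, Seoul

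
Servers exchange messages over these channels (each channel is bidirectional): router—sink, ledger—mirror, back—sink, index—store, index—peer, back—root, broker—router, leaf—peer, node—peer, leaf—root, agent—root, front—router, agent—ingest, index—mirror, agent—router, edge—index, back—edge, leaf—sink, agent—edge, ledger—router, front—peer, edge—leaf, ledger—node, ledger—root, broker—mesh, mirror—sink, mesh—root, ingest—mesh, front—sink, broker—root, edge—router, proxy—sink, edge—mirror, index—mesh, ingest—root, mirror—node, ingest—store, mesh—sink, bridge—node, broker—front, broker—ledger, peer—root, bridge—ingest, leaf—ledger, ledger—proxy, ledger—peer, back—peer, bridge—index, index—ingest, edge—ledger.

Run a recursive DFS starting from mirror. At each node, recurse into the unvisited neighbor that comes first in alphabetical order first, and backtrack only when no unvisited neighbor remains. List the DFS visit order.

mirror → edge → agent → ingest → bridge → index → mesh → broker → front → peer → back → root → leaf → ledger → node → proxy → sink → router → store

Visit mirror
mirror → edge
edge → agent
agent → ingest
ingest → bridge
bridge → index
index → mesh
mesh → broker
broker → front
front → peer
peer → back
back → root
root → leaf
leaf → ledger
ledger → node
ledger → proxy
proxy → sink
sink → router
index → store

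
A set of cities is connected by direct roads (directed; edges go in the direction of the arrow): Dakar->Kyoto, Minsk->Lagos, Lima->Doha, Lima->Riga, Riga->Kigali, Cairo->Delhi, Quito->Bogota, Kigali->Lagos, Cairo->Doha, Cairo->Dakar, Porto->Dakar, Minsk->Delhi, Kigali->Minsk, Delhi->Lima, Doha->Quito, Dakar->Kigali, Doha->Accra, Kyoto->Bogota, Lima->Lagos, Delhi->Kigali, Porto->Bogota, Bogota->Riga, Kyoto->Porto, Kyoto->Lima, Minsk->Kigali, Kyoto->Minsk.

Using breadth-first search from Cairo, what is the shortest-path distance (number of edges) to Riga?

Level 0: Cairo
Level 1: Dakar, Delhi, Doha
Level 2: Accra, Kigali, Kyoto, Lima, Quito
Level 3: Bogota, Lagos, Minsk, Porto, Riga
Riga first appears at level 3.

3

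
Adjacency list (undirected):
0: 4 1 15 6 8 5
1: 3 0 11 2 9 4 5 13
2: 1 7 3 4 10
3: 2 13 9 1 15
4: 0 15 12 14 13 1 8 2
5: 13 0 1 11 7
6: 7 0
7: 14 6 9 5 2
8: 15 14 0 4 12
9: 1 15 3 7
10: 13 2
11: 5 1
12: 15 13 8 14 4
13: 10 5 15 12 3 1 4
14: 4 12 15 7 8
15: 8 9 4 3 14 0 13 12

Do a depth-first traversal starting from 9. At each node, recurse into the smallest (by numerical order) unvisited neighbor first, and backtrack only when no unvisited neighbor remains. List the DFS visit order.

9 1 0 4 2 3 13 5 7 6 14 8 12 15 11 10

Visit 9
9 → 1
1 → 0
0 → 4
4 → 2
2 → 3
3 → 13
13 → 5
5 → 7
7 → 6
7 → 14
14 → 8
8 → 12
12 → 15
5 → 11
13 → 10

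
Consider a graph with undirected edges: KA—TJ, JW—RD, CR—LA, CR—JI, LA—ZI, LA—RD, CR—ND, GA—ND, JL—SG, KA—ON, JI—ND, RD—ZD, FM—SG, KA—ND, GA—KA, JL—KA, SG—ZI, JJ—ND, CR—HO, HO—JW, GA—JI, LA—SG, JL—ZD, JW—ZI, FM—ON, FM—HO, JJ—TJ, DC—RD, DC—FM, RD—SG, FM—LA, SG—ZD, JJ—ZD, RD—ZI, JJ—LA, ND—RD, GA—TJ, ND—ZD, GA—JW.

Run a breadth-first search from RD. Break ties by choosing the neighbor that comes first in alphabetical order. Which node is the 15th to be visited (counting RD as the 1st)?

Visit RD; enqueue DC, JW, LA, ND, SG, ZD, ZI → queue [DC, JW, LA, ND, SG, ZD, ZI]
Visit DC; enqueue FM → queue [JW, LA, ND, SG, ZD, ZI, FM]
Visit JW; enqueue GA, HO → queue [LA, ND, SG, ZD, ZI, FM, GA, HO]
Visit LA; enqueue CR, JJ → queue [ND, SG, ZD, ZI, FM, GA, HO, CR, JJ]
Visit ND; enqueue JI, KA → queue [SG, ZD, ZI, FM, GA, HO, CR, JJ, JI, KA]
Visit SG; enqueue JL → queue [ZD, ZI, FM, GA, HO, CR, JJ, JI, KA, JL]
Visit ZD → queue [ZI, FM, GA, HO, CR, JJ, JI, KA, JL]
Visit ZI → queue [FM, GA, HO, CR, JJ, JI, KA, JL]
Visit FM; enqueue ON → queue [GA, HO, CR, JJ, JI, KA, JL, ON]
Visit GA; enqueue TJ → queue [HO, CR, JJ, JI, KA, JL, ON, TJ]
Visit HO → queue [CR, JJ, JI, KA, JL, ON, TJ]
Visit CR → queue [JJ, JI, KA, JL, ON, TJ]
Visit JJ → queue [JI, KA, JL, ON, TJ]
Visit JI → queue [KA, JL, ON, TJ]
Visit KA → queue [JL, ON, TJ]
Visit JL → queue [ON, TJ]
Visit ON → queue [TJ]
Visit TJ → queue []

Visit order: RD, DC, JW, LA, ND, SG, ZD, ZI, FM, GA, HO, CR, JJ, JI, KA, JL, ON, TJ

KA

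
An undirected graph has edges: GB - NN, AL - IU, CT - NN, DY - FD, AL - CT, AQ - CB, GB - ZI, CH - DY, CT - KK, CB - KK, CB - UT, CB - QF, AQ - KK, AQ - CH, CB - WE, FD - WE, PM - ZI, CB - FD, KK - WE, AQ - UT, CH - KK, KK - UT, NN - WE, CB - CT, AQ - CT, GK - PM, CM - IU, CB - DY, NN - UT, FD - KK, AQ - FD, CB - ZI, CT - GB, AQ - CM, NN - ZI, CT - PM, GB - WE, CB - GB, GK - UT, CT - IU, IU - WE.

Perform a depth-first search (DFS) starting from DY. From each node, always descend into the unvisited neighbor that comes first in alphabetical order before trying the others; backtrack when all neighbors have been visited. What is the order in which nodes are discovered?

Visit DY
DY → CB
CB → AQ
AQ → CH
CH → KK
KK → CT
CT → AL
AL → IU
IU → CM
IU → WE
WE → FD
WE → GB
GB → NN
NN → UT
UT → GK
GK → PM
PM → ZI
CB → QF

DY CB AQ CH KK CT AL IU CM WE FD GB NN UT GK PM ZI QF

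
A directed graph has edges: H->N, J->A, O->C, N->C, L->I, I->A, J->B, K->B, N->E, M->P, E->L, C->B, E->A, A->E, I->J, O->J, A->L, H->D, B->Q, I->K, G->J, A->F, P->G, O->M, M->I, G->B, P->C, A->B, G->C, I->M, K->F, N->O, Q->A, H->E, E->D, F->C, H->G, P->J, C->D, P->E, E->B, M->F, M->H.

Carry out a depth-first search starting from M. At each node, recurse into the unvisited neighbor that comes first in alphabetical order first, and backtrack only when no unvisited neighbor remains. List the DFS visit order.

Visit M
M → F
F → C
C → B
B → Q
Q → A
A → E
E → D
E → L
L → I
I → J
I → K
M → H
H → G
H → N
N → O
M → P

M, F, C, B, Q, A, E, D, L, I, J, K, H, G, N, O, P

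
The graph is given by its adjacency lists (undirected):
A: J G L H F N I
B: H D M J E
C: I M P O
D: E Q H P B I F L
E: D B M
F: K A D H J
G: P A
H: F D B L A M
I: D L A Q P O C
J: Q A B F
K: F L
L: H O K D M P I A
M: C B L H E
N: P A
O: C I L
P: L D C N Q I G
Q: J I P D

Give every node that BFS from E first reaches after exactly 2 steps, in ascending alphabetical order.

Level 0: E
Level 1: B, D, M
Level 2: C, F, H, I, J, L, P, Q
Level 3: A, G, K, N, O

C, F, H, I, J, L, P, Q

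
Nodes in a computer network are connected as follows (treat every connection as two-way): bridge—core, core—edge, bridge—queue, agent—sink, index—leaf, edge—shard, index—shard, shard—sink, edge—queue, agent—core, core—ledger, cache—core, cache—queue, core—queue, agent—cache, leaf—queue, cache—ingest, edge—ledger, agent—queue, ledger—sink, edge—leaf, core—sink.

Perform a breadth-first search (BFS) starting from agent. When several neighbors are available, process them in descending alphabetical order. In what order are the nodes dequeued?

agent → sink → queue → core → cache → shard → ledger → leaf → edge → bridge → ingest → index

Visit agent; enqueue sink, queue, core, cache → queue [sink, queue, core, cache]
Visit sink; enqueue shard, ledger → queue [queue, core, cache, shard, ledger]
Visit queue; enqueue leaf, edge, bridge → queue [core, cache, shard, ledger, leaf, edge, bridge]
Visit core → queue [cache, shard, ledger, leaf, edge, bridge]
Visit cache; enqueue ingest → queue [shard, ledger, leaf, edge, bridge, ingest]
Visit shard; enqueue index → queue [ledger, leaf, edge, bridge, ingest, index]
Visit ledger → queue [leaf, edge, bridge, ingest, index]
Visit leaf → queue [edge, bridge, ingest, index]
Visit edge → queue [bridge, ingest, index]
Visit bridge → queue [ingest, index]
Visit ingest → queue [index]
Visit index → queue []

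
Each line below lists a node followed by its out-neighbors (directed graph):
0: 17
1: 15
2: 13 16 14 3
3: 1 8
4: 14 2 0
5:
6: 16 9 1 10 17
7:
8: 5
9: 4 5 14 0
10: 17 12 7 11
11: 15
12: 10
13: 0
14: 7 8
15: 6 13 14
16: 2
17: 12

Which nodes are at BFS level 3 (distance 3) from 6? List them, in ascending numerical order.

Level 0: 6
Level 1: 1, 9, 10, 16, 17
Level 2: 0, 2, 4, 5, 7, 11, 12, 14, 15
Level 3: 3, 8, 13

3, 8, 13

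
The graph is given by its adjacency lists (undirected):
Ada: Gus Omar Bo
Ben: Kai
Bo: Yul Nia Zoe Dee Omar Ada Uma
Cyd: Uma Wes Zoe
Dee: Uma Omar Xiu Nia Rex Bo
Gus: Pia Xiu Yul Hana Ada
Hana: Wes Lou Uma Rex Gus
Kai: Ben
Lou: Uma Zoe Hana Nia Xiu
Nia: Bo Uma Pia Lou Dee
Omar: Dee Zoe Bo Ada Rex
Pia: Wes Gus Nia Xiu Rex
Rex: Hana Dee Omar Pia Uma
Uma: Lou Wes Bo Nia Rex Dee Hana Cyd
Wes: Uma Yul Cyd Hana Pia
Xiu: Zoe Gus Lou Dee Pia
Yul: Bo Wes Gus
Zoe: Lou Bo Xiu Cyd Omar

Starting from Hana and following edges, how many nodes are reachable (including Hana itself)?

BFS from Hana visits: Hana, Wes, Uma, Rex, Lou, Gus, Yul, Pia, Cyd, Nia, Dee, Bo, Omar, Zoe, Xiu, Ada
Reachable nodes: 16 of 18 total.

16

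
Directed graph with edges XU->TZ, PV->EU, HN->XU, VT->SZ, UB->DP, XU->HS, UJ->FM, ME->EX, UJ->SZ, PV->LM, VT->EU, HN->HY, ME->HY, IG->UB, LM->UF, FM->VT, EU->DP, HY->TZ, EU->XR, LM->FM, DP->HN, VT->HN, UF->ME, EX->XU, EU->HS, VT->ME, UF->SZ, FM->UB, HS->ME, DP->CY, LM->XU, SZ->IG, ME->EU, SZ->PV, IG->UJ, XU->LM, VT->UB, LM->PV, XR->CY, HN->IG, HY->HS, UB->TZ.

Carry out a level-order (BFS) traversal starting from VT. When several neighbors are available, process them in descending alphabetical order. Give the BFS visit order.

VT -> UB -> SZ -> ME -> HN -> EU -> TZ -> DP -> PV -> IG -> HY -> EX -> XU -> XR -> HS -> CY -> LM -> UJ -> UF -> FM

Visit VT; enqueue UB, SZ, ME, HN, EU → queue [UB, SZ, ME, HN, EU]
Visit UB; enqueue TZ, DP → queue [SZ, ME, HN, EU, TZ, DP]
Visit SZ; enqueue PV, IG → queue [ME, HN, EU, TZ, DP, PV, IG]
Visit ME; enqueue HY, EX → queue [HN, EU, TZ, DP, PV, IG, HY, EX]
Visit HN; enqueue XU → queue [EU, TZ, DP, PV, IG, HY, EX, XU]
Visit EU; enqueue XR, HS → queue [TZ, DP, PV, IG, HY, EX, XU, XR, HS]
Visit TZ → queue [DP, PV, IG, HY, EX, XU, XR, HS]
Visit DP; enqueue CY → queue [PV, IG, HY, EX, XU, XR, HS, CY]
Visit PV; enqueue LM → queue [IG, HY, EX, XU, XR, HS, CY, LM]
Visit IG; enqueue UJ → queue [HY, EX, XU, XR, HS, CY, LM, UJ]
Visit HY → queue [EX, XU, XR, HS, CY, LM, UJ]
Visit EX → queue [XU, XR, HS, CY, LM, UJ]
Visit XU → queue [XR, HS, CY, LM, UJ]
Visit XR → queue [HS, CY, LM, UJ]
Visit HS → queue [CY, LM, UJ]
Visit CY → queue [LM, UJ]
Visit LM; enqueue UF, FM → queue [UJ, UF, FM]
Visit UJ → queue [UF, FM]
Visit UF → queue [FM]
Visit FM → queue []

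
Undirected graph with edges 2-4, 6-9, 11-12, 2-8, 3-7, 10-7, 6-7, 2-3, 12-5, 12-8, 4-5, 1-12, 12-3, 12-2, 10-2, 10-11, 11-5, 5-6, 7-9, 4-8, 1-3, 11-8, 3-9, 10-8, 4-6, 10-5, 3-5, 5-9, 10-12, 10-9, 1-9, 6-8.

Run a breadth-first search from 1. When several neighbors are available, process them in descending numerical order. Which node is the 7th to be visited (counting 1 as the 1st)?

8

Visit 1; enqueue 12, 9, 3 → queue [12, 9, 3]
Visit 12; enqueue 11, 10, 8, 5, 2 → queue [9, 3, 11, 10, 8, 5, 2]
Visit 9; enqueue 7, 6 → queue [3, 11, 10, 8, 5, 2, 7, 6]
Visit 3 → queue [11, 10, 8, 5, 2, 7, 6]
Visit 11 → queue [10, 8, 5, 2, 7, 6]
Visit 10 → queue [8, 5, 2, 7, 6]
Visit 8; enqueue 4 → queue [5, 2, 7, 6, 4]
Visit 5 → queue [2, 7, 6, 4]
Visit 2 → queue [7, 6, 4]
Visit 7 → queue [6, 4]
Visit 6 → queue [4]
Visit 4 → queue []

Visit order: 1, 12, 9, 3, 11, 10, 8, 5, 2, 7, 6, 4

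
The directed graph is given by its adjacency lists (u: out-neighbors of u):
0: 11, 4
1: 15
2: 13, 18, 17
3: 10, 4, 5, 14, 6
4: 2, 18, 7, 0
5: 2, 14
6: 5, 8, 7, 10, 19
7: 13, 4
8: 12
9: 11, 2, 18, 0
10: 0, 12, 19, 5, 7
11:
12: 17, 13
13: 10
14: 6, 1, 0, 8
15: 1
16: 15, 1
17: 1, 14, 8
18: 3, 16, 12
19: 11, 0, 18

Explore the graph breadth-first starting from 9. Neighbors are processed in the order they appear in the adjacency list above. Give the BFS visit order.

Visit 9; enqueue 11, 2, 18, 0 → queue [11, 2, 18, 0]
Visit 11 → queue [2, 18, 0]
Visit 2; enqueue 13, 17 → queue [18, 0, 13, 17]
Visit 18; enqueue 3, 16, 12 → queue [0, 13, 17, 3, 16, 12]
Visit 0; enqueue 4 → queue [13, 17, 3, 16, 12, 4]
Visit 13; enqueue 10 → queue [17, 3, 16, 12, 4, 10]
Visit 17; enqueue 1, 14, 8 → queue [3, 16, 12, 4, 10, 1, 14, 8]
Visit 3; enqueue 5, 6 → queue [16, 12, 4, 10, 1, 14, 8, 5, 6]
Visit 16; enqueue 15 → queue [12, 4, 10, 1, 14, 8, 5, 6, 15]
Visit 12 → queue [4, 10, 1, 14, 8, 5, 6, 15]
Visit 4; enqueue 7 → queue [10, 1, 14, 8, 5, 6, 15, 7]
Visit 10; enqueue 19 → queue [1, 14, 8, 5, 6, 15, 7, 19]
Visit 1 → queue [14, 8, 5, 6, 15, 7, 19]
Visit 14 → queue [8, 5, 6, 15, 7, 19]
Visit 8 → queue [5, 6, 15, 7, 19]
Visit 5 → queue [6, 15, 7, 19]
Visit 6 → queue [15, 7, 19]
Visit 15 → queue [7, 19]
Visit 7 → queue [19]
Visit 19 → queue []

9, 11, 2, 18, 0, 13, 17, 3, 16, 12, 4, 10, 1, 14, 8, 5, 6, 15, 7, 19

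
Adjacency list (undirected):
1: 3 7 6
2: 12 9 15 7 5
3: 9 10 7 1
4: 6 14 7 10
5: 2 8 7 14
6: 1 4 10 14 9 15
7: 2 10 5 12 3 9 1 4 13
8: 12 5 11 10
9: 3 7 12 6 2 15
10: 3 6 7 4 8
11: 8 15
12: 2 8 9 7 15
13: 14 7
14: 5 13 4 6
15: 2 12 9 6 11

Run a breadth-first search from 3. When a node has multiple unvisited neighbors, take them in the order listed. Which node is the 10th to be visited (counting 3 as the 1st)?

Visit 3; enqueue 9, 10, 7, 1 → queue [9, 10, 7, 1]
Visit 9; enqueue 12, 6, 2, 15 → queue [10, 7, 1, 12, 6, 2, 15]
Visit 10; enqueue 4, 8 → queue [7, 1, 12, 6, 2, 15, 4, 8]
Visit 7; enqueue 5, 13 → queue [1, 12, 6, 2, 15, 4, 8, 5, 13]
Visit 1 → queue [12, 6, 2, 15, 4, 8, 5, 13]
Visit 12 → queue [6, 2, 15, 4, 8, 5, 13]
Visit 6; enqueue 14 → queue [2, 15, 4, 8, 5, 13, 14]
Visit 2 → queue [15, 4, 8, 5, 13, 14]
Visit 15; enqueue 11 → queue [4, 8, 5, 13, 14, 11]
Visit 4 → queue [8, 5, 13, 14, 11]
Visit 8 → queue [5, 13, 14, 11]
Visit 5 → queue [13, 14, 11]
Visit 13 → queue [14, 11]
Visit 14 → queue [11]
Visit 11 → queue []

Visit order: 3, 9, 10, 7, 1, 12, 6, 2, 15, 4, 8, 5, 13, 14, 11

4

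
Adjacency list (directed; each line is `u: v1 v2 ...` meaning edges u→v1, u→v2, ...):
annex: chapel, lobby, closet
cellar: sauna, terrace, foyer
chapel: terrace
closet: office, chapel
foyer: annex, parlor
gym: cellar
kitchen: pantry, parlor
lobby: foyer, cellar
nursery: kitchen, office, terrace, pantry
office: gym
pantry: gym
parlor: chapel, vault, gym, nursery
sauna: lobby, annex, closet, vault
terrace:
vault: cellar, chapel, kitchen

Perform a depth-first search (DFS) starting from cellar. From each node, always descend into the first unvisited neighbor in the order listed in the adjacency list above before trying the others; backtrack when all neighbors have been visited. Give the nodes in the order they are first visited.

Visit cellar
cellar → sauna
sauna → lobby
lobby → foyer
foyer → annex
annex → chapel
chapel → terrace
annex → closet
closet → office
office → gym
foyer → parlor
parlor → vault
vault → kitchen
kitchen → pantry
parlor → nursery

cellar, sauna, lobby, foyer, annex, chapel, terrace, closet, office, gym, parlor, vault, kitchen, pantry, nursery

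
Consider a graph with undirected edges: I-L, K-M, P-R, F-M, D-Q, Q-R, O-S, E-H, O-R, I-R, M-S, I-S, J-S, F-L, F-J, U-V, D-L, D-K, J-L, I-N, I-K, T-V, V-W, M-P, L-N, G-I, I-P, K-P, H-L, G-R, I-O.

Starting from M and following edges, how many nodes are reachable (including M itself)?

16

BFS from M visits: M, S, P, K, F, O, J, I, R, D, L, N, G, Q, H, E
Reachable nodes: 16 of 20 total.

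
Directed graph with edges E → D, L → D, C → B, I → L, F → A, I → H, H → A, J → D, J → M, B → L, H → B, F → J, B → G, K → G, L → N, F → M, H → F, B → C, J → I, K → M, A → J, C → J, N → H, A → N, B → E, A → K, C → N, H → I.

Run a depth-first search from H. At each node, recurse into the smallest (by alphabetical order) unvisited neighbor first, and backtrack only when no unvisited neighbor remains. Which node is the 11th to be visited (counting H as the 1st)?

B

Visit H
H → A
A → J
J → D
J → I
I → L
L → N
J → M
A → K
K → G
H → B
B → C
B → E
H → F

Visit order: H, A, J, D, I, L, N, M, K, G, B, C, E, F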